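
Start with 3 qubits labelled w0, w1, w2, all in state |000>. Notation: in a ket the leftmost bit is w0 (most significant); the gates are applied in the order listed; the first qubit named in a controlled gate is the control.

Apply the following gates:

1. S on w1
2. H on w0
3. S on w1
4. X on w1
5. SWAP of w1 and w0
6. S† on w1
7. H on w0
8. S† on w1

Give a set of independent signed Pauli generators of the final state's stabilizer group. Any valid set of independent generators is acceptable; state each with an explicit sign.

The final state is stabilized by the group generated by -XII, -IXI, +IIZ; other independent generating sets are equally valid.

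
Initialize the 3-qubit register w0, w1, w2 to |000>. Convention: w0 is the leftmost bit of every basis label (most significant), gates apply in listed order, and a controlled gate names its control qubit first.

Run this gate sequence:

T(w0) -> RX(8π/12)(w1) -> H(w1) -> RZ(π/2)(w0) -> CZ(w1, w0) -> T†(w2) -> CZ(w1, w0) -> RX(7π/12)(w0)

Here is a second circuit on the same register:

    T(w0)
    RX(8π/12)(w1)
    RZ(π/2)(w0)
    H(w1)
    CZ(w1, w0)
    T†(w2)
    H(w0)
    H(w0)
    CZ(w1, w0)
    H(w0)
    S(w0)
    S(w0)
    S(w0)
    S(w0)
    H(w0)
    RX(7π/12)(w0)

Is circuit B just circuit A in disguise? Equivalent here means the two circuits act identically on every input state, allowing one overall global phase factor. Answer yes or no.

Yes: on every input state the two circuits agree up to one overall phase factor.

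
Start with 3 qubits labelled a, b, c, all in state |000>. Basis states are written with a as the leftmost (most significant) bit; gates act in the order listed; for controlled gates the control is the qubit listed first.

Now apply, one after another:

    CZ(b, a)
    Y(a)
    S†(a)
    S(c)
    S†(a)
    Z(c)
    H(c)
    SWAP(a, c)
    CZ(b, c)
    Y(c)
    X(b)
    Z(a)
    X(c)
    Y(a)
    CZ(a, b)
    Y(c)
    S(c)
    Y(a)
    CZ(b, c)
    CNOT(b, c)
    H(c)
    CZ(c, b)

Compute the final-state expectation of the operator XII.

In the final state, XII has expectation 1.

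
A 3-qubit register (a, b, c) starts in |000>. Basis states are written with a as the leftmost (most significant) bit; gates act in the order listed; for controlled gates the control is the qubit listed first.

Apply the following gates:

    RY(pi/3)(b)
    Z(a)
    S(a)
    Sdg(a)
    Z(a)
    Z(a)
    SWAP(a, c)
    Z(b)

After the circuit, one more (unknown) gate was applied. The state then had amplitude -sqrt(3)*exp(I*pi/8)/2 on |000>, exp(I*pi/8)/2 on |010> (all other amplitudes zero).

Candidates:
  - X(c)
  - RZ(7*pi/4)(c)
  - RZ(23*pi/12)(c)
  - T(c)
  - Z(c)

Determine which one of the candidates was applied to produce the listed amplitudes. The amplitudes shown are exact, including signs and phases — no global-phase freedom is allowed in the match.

The applied gate was RZ(7*pi/4)(c).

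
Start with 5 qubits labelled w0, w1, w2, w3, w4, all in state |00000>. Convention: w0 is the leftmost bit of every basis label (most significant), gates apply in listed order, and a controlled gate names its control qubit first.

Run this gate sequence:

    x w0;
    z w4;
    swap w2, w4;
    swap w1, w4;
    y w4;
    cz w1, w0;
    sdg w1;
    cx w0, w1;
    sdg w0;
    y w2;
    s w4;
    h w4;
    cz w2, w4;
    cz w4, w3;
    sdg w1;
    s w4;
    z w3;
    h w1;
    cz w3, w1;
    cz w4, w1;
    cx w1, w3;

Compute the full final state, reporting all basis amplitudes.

After the circuit, the state carries amplitude I/2 on |10100>, -1/2 on |10101>, -I/2 on |11110>, -1/2 on |11111>, and 0 on every other basis state.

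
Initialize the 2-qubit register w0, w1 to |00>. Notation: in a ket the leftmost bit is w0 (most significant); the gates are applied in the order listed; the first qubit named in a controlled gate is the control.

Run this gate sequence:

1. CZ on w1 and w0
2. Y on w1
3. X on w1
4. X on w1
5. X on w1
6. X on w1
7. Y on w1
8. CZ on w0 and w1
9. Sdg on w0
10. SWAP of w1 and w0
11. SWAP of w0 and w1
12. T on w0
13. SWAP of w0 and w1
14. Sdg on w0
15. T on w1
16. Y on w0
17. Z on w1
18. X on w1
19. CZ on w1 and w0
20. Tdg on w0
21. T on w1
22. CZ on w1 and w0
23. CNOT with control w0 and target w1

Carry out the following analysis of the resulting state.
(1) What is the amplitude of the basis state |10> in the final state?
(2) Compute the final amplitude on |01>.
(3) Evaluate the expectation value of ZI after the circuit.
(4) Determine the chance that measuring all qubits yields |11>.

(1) The amplitude on |10> is I. Key observation: steps 2-7 multiply out to the identity, so the circuit reduces to the remaining gates.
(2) The amplitude on |01> is 0.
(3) The expectation value of ZI is -1.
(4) A full measurement returns |11> with probability 0.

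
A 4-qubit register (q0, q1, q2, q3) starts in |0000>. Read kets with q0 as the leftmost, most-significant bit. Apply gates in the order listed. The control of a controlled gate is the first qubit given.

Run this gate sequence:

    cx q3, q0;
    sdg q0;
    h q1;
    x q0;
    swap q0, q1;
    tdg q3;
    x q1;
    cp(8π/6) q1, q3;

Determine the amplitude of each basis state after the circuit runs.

The final amplitudes are sqrt(2)/2 on |0000>, sqrt(2)/2 on |1000>, and 0 on every other basis state.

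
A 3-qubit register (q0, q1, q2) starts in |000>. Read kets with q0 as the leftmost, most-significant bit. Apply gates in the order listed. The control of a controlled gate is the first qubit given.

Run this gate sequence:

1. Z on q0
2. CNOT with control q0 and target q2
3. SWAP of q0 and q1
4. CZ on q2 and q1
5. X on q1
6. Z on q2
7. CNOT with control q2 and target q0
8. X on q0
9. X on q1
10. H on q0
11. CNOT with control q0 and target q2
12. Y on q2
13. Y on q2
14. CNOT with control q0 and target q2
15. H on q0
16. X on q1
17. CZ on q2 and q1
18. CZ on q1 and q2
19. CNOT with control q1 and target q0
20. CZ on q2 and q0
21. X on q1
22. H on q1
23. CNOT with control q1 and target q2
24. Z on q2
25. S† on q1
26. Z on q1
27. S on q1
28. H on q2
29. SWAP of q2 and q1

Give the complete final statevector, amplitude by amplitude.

The resulting statevector has amplitude 1/2 on |000>, 1/2 on |001>, 1/2 on |010>, -1/2 on |011>, 0 on |100>, 0 on |101>, 0 on |110>, 0 on |111>. Key observation: the block from step 9 through step 16 cancels to the identity and can be dropped.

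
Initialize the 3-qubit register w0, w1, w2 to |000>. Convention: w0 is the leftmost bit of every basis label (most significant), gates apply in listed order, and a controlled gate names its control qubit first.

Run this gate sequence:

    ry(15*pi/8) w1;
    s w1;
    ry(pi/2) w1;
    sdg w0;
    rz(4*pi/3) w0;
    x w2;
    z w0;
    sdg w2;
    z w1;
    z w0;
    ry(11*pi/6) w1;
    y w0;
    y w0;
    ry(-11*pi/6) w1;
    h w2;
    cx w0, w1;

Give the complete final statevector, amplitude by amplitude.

After the circuit, the state carries amplitude (sin(pi/16) - I*cos(pi/16))*exp(I*pi/3)/2 on |000>, (-sin(pi/16) + I*cos(pi/16))*exp(I*pi/3)/2 on |001>, (sin(pi/16) + I*cos(pi/16))*exp(I*pi/3)/2 on |010>, -(sin(pi/16) + I*cos(pi/16))*exp(I*pi/3)/2 on |011>, 0 on |100>, 0 on |101>, 0 on |110>, 0 on |111>.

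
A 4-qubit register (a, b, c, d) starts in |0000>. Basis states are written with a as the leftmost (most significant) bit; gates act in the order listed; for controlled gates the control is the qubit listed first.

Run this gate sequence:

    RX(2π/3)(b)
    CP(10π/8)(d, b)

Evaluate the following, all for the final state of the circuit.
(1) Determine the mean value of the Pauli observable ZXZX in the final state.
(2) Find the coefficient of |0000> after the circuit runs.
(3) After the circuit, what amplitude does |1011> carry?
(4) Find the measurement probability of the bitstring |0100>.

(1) The observable ZXZX averages to 0.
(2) The final state's coefficient on |0000> equals 1/2.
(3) |1011> carries amplitude 0 in the final state.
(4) A full measurement returns |0100> with probability 3/4.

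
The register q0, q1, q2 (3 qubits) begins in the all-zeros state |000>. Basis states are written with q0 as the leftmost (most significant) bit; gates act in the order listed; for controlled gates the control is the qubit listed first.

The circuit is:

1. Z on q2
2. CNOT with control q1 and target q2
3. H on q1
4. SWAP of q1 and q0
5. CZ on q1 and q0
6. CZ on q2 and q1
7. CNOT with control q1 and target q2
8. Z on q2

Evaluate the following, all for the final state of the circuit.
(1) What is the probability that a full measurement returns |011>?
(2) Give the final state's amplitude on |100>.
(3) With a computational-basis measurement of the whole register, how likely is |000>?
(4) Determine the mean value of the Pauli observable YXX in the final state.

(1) The probability of measuring |011> is 0.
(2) The amplitude on |100> is sqrt(2)/2.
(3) A full measurement returns |000> with probability 1/2.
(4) In the final state, YXX has expectation 0.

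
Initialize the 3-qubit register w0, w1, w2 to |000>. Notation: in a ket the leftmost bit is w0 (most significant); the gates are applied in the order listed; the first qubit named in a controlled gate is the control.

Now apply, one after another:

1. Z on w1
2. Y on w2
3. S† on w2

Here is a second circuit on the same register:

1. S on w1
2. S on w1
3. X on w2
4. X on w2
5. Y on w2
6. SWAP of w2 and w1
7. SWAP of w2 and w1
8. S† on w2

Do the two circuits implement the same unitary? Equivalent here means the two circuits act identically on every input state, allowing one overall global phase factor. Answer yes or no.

Yes, they are equivalent — the unitaries differ by at most a global phase.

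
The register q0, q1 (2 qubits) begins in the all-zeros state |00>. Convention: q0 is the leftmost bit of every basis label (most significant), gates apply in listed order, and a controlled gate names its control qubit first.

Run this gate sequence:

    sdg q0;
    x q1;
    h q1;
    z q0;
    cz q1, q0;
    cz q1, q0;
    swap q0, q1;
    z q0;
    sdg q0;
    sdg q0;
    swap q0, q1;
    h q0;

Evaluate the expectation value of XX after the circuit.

The expectation value of XX is -1.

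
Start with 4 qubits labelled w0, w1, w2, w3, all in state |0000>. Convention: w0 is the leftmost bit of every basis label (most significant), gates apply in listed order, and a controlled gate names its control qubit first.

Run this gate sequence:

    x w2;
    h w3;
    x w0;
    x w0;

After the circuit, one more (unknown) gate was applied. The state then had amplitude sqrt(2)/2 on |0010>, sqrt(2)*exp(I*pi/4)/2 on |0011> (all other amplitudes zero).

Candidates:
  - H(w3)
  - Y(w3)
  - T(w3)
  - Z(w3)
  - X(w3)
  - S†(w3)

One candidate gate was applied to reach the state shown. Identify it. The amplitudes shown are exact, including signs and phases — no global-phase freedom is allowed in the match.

It was T(w3) that produced the state shown. Key observation: steps 3-4 multiply out to the identity, so the circuit reduces to the remaining gates.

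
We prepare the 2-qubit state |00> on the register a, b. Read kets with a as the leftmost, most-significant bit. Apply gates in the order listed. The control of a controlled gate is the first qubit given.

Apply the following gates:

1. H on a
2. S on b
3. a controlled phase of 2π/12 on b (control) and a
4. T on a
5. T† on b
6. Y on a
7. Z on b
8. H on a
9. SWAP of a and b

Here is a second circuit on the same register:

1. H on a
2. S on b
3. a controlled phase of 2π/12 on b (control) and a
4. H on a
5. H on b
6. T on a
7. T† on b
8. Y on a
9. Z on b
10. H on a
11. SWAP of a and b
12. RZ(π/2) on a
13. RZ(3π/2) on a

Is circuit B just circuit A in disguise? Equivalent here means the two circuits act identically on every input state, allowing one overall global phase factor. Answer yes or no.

No, they are not equivalent — no single phase factor reconciles the two unitaries.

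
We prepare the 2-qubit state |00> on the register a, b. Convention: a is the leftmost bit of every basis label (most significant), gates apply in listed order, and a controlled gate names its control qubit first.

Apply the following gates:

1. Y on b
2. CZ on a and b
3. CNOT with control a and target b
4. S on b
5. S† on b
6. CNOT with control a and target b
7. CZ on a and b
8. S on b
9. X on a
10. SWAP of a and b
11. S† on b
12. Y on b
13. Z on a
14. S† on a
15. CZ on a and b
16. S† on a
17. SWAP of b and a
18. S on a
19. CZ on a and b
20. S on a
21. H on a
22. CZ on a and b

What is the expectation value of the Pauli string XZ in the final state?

The expectation value of XZ is 1. Key observation: gates 2-7 undo each other exactly, leaving only the rest of the circuit to track.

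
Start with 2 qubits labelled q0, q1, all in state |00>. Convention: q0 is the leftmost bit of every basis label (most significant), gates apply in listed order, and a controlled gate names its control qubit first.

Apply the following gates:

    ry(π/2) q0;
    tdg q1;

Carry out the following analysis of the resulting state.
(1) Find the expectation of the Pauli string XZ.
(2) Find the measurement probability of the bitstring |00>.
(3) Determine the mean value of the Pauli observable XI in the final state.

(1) The observable XZ averages to 1.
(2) Outcome |00> occurs with probability 1/2.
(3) The observable XI averages to 1.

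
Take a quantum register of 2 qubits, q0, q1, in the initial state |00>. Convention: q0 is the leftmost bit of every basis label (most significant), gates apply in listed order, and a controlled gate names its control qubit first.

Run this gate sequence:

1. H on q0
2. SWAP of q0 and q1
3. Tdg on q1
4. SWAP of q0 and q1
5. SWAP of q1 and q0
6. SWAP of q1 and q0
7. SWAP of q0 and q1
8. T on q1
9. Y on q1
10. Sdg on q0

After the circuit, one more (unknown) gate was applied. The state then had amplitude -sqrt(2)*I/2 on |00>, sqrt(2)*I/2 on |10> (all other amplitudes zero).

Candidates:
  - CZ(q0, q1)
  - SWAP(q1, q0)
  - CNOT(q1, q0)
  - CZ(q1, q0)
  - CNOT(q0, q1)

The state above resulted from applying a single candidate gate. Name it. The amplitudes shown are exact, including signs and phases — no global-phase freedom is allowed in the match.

It was SWAP(q1, q0) that produced the state shown. Key observation: steps 3-8 multiply out to the identity, so the circuit reduces to the remaining gates.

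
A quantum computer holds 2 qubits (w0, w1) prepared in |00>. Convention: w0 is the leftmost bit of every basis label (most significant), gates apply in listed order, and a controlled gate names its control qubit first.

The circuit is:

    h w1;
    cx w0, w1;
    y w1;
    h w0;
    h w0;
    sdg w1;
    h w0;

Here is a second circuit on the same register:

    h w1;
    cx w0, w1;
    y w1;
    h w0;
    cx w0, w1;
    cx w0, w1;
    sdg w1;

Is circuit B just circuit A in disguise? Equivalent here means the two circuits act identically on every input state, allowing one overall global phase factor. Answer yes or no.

Yes: on every input state the two circuits agree up to one overall phase factor.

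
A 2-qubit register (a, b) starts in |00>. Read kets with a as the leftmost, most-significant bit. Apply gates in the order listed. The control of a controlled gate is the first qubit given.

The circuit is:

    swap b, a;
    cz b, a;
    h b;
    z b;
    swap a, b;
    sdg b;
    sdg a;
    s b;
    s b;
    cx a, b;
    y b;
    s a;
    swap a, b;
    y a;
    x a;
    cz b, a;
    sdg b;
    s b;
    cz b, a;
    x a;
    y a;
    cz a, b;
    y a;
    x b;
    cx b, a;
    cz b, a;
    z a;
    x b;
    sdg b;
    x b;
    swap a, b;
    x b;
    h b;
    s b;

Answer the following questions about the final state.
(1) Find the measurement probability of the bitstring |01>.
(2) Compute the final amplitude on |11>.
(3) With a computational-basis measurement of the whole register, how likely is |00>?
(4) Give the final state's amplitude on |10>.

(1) The probability of measuring |01> is 1/4. Key observation: gates 14-21 undo each other exactly, leaving only the rest of the circuit to track.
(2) The amplitude on |11> is I/2.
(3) A full measurement returns |00> with probability 1/4.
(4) |10> carries amplitude 1/2 in the final state.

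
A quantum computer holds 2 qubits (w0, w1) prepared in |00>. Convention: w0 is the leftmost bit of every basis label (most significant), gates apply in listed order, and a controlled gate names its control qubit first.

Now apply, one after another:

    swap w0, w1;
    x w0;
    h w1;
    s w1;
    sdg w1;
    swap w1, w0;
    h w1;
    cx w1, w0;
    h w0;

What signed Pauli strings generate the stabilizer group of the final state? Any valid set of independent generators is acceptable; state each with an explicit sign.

The stabilizer group can be generated by -IX, +ZI, among other valid generating sets.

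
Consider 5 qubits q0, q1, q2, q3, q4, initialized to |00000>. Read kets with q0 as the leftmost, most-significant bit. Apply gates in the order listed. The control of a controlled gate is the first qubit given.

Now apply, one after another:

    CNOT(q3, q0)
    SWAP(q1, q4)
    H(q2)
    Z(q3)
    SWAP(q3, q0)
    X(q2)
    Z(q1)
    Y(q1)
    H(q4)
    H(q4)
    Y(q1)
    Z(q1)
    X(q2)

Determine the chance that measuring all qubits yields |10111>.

The probability of measuring |10111> is 0. Key observation: the block from step 6 through step 13 cancels to the identity and can be dropped.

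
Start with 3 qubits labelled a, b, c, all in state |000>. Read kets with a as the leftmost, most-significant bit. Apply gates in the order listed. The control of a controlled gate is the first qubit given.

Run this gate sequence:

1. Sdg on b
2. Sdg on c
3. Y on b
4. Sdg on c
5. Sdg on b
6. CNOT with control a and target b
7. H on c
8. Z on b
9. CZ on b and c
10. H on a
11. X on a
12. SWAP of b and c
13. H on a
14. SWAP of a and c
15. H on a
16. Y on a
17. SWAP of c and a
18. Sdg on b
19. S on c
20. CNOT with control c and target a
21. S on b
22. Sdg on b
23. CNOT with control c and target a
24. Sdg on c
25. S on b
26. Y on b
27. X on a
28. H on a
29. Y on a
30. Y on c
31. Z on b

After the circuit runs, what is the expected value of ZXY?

In the final state, ZXY has expectation 0. Key observation: gates 18-25 undo each other exactly, leaving only the rest of the circuit to track.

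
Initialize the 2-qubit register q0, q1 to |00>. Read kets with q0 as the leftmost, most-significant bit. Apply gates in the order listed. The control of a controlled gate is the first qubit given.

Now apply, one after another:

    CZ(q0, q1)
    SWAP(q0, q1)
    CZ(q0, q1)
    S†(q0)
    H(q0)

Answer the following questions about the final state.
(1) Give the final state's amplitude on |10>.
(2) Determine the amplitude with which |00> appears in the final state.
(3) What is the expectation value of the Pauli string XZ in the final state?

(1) |10> carries amplitude sqrt(2)/2 in the final state.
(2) |00> carries amplitude sqrt(2)/2 in the final state.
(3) The expectation value of XZ is 1.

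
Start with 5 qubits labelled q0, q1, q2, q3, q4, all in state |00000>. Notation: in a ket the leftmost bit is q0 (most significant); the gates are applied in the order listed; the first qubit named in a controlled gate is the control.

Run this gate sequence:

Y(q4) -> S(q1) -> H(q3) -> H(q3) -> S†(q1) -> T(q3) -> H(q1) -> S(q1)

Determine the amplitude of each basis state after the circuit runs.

The resulting statevector has amplitude sqrt(2)*I/2 on |00001>, -sqrt(2)/2 on |01001>, and 0 on every other basis state. Key observation: the block from step 2 through step 5 cancels to the identity and can be dropped.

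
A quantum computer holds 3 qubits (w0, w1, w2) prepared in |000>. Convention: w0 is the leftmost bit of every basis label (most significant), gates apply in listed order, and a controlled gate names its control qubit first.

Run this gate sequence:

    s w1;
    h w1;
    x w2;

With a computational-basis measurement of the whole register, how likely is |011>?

The probability of measuring |011> is 1/2.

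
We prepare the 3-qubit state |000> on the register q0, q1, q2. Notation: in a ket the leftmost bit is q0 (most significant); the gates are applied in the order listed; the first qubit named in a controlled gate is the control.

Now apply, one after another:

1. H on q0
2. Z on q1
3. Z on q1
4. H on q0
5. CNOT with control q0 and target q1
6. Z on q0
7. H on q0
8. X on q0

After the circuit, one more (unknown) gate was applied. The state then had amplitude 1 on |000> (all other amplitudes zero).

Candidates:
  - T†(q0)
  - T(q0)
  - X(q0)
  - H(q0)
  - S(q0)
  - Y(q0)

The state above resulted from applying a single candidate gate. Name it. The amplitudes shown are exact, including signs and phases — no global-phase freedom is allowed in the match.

It was H(q0) that produced the state shown. Key observation: steps 1-4 multiply out to the identity, so the circuit reduces to the remaining gates.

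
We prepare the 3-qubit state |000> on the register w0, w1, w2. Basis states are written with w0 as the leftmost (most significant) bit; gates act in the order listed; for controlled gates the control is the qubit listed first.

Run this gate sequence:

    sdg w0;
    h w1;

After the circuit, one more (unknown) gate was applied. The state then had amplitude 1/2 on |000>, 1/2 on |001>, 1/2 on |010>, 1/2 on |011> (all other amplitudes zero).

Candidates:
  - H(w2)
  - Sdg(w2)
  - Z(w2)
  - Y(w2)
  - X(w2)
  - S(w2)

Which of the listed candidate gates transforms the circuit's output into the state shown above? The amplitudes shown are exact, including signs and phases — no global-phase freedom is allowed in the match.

The applied gate was H(w2).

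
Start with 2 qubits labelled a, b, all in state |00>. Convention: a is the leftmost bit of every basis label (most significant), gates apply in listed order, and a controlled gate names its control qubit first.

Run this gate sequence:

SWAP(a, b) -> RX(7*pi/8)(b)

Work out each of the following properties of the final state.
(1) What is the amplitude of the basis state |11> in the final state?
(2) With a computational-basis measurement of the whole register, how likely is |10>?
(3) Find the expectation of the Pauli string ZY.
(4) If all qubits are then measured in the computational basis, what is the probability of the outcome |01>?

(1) The final state's coefficient on |11> equals 0.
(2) The probability of measuring |10> is 0.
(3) The expectation value of ZY is -sqrt(2 - sqrt(2))/2.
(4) Outcome |01> occurs with probability sin(7*pi/16)**2.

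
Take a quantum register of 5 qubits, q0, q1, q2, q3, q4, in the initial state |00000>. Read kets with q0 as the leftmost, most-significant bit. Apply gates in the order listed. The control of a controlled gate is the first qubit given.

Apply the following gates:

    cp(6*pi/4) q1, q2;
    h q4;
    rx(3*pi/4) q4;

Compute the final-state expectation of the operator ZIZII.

The observable ZIZII averages to 1.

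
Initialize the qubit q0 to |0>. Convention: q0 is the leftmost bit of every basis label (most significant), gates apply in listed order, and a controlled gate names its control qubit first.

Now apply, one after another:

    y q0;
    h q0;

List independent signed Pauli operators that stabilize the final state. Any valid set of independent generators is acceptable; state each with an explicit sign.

The final state is stabilized by the group generated by -X; other independent generating sets are equally valid.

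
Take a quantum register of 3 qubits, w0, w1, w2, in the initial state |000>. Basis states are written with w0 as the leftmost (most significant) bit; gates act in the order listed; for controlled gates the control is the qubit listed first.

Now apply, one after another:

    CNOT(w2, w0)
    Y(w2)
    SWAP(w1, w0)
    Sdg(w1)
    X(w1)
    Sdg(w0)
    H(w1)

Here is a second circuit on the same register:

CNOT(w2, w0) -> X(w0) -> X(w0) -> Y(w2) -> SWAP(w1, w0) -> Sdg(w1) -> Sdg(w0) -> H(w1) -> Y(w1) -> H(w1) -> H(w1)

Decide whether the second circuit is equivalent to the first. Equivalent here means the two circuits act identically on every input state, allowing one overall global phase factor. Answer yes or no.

No: there is an input state on which the two circuits produce genuinely different outputs (not merely differing by a phase).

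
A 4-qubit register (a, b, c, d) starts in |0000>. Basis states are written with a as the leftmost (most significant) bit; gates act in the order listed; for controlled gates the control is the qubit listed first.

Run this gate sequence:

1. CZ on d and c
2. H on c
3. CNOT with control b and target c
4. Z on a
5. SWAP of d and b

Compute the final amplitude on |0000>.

The amplitude on |0000> is sqrt(2)/2.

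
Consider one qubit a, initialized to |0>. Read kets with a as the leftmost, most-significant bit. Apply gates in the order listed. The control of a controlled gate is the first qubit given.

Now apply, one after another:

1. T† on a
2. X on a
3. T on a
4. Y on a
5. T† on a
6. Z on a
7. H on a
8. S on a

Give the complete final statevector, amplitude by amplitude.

The final amplitudes are -sqrt(2)*exp(3*I*pi/4)/2 on |0>, sqrt(2)*exp(I*pi/4)/2 on |1>.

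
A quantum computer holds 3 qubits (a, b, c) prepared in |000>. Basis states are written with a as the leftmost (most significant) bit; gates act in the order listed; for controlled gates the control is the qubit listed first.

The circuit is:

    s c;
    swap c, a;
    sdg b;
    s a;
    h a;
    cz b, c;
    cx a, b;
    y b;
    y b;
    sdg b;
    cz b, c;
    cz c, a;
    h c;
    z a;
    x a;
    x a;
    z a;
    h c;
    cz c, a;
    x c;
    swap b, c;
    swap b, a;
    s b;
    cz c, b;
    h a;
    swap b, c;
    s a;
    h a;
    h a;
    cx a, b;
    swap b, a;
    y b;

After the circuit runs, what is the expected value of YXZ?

The observable YXZ averages to 1.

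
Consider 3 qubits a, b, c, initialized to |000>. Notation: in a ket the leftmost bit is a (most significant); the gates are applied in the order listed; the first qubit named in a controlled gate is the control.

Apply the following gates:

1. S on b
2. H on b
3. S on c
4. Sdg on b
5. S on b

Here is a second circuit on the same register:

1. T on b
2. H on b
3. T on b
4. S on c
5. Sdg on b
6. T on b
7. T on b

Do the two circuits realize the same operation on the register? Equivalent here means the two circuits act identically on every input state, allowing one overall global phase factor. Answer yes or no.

No, they are not equivalent — no single phase factor reconciles the two unitaries.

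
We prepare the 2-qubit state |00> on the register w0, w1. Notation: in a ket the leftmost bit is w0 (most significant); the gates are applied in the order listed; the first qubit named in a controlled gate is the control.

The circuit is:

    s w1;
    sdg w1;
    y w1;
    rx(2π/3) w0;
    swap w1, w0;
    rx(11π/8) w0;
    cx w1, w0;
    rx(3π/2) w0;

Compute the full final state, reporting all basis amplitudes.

After the circuit, the state carries amplitude -cos(pi/16)/2 on |00>, -sqrt(3)*sin(pi/16)/2 on |01>, -I*sin(pi/16)/2 on |10>, sqrt(3)*I*cos(pi/16)/2 on |11>. Key observation: the block from step 1 through step 2 cancels to the identity and can be dropped.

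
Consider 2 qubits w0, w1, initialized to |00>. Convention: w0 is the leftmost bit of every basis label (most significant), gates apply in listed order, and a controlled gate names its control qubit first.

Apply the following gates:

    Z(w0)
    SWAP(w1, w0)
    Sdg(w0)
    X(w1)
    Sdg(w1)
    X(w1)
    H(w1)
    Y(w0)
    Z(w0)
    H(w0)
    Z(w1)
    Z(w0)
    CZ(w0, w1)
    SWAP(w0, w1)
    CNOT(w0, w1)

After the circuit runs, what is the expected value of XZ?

In the final state, XZ has expectation 1.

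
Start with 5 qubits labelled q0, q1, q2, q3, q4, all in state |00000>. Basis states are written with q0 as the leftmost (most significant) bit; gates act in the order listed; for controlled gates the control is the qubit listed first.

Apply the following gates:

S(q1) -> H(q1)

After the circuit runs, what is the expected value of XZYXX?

The expectation value of XZYXX is 0.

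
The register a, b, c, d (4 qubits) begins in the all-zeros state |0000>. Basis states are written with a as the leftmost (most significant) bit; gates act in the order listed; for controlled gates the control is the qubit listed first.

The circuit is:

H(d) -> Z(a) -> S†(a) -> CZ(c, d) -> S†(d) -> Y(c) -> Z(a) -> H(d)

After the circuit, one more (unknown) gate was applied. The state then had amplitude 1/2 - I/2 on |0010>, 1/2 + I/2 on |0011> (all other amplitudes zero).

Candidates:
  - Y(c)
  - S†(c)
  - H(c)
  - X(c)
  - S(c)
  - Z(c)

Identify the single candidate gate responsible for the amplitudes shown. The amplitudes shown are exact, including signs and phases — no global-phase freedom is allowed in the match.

It was S†(c) that produced the state shown.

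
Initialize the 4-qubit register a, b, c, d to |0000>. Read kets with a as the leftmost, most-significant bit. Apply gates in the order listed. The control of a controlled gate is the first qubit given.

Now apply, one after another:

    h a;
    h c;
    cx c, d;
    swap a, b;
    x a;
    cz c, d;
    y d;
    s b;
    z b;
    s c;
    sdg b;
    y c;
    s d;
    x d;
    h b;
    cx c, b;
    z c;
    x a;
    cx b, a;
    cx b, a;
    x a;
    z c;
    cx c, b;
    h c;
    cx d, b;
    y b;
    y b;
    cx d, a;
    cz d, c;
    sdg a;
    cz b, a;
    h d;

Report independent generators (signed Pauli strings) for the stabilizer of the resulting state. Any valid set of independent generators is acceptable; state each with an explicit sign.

The stabilizer group can be generated by -XYIZ, -IIXI, -IZIX, +ZZII, among other valid generating sets. Key observation: the block from step 16 through step 23 cancels to the identity and can be dropped.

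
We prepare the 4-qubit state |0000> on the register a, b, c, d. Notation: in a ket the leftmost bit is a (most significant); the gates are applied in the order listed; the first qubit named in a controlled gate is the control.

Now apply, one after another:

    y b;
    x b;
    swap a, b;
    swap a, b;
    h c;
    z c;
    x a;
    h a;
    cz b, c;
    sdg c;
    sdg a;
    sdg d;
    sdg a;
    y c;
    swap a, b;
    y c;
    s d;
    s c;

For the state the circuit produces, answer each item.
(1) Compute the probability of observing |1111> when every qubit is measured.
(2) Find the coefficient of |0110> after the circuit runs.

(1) The probability of measuring |1111> is 0. Key observation: the block from step 3 through step 4 cancels to the identity and can be dropped.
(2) The final state's coefficient on |0110> equals -I/2.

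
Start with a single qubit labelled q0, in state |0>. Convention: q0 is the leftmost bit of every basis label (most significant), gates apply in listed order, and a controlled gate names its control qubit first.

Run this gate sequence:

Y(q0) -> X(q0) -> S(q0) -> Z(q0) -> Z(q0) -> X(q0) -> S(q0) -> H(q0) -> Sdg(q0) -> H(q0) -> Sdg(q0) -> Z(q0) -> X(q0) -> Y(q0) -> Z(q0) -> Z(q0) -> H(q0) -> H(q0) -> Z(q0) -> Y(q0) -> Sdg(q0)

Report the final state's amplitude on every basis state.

The resulting statevector has amplitude 1/2 + I/2 on |0>, -1/2 + I/2 on |1>.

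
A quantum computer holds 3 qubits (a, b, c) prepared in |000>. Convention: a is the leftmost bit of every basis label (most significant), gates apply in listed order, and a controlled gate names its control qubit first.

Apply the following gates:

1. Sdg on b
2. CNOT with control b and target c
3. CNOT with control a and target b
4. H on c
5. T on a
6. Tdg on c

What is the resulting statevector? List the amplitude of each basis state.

The final amplitudes are sqrt(2)/2 on |000>, -sqrt(2)*exp(3*I*pi/4)/2 on |001>, and 0 on every other basis state.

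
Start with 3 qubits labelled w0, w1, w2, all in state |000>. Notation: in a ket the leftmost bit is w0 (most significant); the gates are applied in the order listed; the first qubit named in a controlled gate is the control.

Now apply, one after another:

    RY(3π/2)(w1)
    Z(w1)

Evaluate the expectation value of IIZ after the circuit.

In the final state, IIZ has expectation 1.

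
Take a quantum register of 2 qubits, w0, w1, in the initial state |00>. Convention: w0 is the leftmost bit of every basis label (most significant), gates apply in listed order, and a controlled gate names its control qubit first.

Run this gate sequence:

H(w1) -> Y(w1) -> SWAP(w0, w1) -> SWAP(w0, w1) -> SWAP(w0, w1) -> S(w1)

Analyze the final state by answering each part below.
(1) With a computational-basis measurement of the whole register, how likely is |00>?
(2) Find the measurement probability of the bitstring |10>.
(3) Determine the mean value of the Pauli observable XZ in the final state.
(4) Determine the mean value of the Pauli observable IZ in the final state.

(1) The probability of measuring |00> is 1/2.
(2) The probability of measuring |10> is 1/2.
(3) The observable XZ averages to -1.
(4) In the final state, IZ has expectation 1.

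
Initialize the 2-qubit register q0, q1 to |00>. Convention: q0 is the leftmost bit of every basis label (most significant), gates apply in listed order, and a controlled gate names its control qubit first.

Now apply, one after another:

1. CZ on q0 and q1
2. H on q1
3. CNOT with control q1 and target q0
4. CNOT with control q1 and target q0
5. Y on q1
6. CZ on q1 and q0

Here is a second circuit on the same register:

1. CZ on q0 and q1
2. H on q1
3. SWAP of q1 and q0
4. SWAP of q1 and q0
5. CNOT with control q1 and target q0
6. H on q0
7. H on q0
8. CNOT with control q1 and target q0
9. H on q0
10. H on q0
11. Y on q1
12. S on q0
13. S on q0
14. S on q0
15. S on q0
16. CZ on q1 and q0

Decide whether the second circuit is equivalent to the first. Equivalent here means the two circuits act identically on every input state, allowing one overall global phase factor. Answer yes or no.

Yes: on every input state the two circuits agree up to one overall phase factor.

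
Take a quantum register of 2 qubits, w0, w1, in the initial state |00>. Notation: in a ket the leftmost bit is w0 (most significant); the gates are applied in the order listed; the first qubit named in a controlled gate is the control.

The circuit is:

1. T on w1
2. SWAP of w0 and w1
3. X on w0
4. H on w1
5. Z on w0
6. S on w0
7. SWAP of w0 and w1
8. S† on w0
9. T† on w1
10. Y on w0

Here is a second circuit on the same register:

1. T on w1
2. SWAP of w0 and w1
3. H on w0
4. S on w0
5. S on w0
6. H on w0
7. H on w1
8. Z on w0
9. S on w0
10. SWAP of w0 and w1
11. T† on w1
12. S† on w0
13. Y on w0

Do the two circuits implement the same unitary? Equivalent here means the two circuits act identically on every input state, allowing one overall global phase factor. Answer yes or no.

Yes: on every input state the two circuits agree up to one overall phase factor.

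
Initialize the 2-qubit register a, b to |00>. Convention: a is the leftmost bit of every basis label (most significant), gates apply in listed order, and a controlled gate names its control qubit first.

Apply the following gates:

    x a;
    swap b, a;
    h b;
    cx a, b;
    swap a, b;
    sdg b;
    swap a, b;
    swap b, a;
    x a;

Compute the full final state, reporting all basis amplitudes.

The final amplitudes are -sqrt(2)/2 on |00>, 0 on |01>, sqrt(2)/2 on |10>, 0 on |11>.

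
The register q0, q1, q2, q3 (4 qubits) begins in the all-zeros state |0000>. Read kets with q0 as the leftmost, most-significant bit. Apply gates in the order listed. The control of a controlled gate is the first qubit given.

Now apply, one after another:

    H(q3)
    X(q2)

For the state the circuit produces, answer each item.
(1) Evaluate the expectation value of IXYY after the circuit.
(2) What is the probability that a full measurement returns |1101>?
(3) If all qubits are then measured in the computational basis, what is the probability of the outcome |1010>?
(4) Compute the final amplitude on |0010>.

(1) The observable IXYY averages to 0.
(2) A full measurement returns |1101> with probability 0.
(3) The probability of measuring |1010> is 0.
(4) The final state's coefficient on |0010> equals sqrt(2)/2.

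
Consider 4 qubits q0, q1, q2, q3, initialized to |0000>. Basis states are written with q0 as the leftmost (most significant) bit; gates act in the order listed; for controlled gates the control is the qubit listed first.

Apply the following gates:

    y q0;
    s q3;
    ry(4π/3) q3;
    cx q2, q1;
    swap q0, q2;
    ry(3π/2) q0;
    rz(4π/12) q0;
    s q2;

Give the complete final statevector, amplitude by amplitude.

The final amplitudes are sqrt(2)*exp(5*I*pi/6)/4 on |0010>, -sqrt(6)*exp(5*I*pi/6)/4 on |0011>, sqrt(2)*exp(I*pi/6)/4 on |1010>, -sqrt(6)*exp(I*pi/6)/4 on |1011>, and 0 on every other basis state.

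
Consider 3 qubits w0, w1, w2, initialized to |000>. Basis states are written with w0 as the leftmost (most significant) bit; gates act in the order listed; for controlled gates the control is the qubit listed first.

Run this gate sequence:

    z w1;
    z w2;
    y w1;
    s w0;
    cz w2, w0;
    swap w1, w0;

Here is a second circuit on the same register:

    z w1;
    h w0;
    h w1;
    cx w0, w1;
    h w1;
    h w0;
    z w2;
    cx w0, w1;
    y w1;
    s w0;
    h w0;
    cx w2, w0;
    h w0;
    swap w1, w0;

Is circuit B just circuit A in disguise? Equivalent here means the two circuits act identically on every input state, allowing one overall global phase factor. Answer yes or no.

No, they are not equivalent — no single phase factor reconciles the two unitaries.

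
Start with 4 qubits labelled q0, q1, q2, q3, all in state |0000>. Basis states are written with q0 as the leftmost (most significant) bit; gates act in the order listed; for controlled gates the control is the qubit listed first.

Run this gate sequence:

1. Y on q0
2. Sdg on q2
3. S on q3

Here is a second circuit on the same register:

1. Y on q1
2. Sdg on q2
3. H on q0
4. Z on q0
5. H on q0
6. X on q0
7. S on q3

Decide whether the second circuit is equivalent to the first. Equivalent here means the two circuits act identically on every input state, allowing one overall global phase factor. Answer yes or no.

No: there is an input state on which the two circuits produce genuinely different outputs (not merely differing by a phase).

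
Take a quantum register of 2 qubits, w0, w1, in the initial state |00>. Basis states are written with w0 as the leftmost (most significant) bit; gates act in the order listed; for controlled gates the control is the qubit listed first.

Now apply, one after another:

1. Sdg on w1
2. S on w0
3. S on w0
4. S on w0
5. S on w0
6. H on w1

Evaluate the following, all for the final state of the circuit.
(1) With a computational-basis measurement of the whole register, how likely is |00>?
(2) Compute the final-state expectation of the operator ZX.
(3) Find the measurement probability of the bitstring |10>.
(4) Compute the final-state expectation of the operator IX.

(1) Outcome |00> occurs with probability 1/2.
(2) In the final state, ZX has expectation 1.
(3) A full measurement returns |10> with probability 0.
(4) The observable IX averages to 1.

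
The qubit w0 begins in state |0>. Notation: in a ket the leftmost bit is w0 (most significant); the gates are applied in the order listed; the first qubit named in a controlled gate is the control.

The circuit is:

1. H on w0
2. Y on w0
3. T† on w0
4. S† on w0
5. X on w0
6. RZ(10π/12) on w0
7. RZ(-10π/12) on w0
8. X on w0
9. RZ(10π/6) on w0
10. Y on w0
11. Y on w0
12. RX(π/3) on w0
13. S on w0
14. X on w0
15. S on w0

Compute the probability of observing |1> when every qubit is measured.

The probability of measuring |1> is -3*sqrt(2)/16 + sqrt(6)/16 + 1/2. Key observation: steps 5-8 multiply out to the identity, so the circuit reduces to the remaining gates.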